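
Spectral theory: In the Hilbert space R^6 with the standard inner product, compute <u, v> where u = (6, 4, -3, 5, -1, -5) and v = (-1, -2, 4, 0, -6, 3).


Computing the standard inner product <u, v> = sum u_i * v_i
= 6*-1 + 4*-2 + -3*4 + 5*0 + -1*-6 + -5*3
= -6 + -8 + -12 + 0 + 6 + -15
= -35

-35


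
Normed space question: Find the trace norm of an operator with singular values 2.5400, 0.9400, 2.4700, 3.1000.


The nuclear norm is the sum of all singular values.
||T||_1 = 2.5400 + 0.9400 + 2.4700 + 3.1000
= 9.0500

9.0500


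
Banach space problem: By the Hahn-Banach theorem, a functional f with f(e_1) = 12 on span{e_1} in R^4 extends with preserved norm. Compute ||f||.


The norm of f is given by ||f|| = sup_{||x||=1} |f(x)|.
On span{e_1}, ||e_1|| = 1, so ||f|| = |f(e_1)| / ||e_1||
= |12| / 1 = 12.0000

12.0000


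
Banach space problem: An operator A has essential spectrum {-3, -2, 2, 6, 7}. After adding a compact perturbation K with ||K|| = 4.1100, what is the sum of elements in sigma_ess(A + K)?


By Weyl's theorem, the essential spectrum is invariant under compact perturbations.
sigma_ess(A + K) = sigma_ess(A) = {-3, -2, 2, 6, 7}
Sum = -3 + -2 + 2 + 6 + 7 = 10

10


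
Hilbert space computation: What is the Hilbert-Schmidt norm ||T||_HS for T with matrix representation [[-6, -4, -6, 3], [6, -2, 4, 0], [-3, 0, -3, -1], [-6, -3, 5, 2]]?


The Hilbert-Schmidt norm is sqrt(sum of squares of all entries).
Sum of squares = (-6)^2 + (-4)^2 + (-6)^2 + 3^2 + 6^2 + (-2)^2 + 4^2 + 0^2 + (-3)^2 + 0^2 + (-3)^2 + (-1)^2 + (-6)^2 + (-3)^2 + 5^2 + 2^2
= 36 + 16 + 36 + 9 + 36 + 4 + 16 + 0 + 9 + 0 + 9 + 1 + 36 + 9 + 25 + 4 = 246
||T||_HS = sqrt(246) = 15.6844

15.6844


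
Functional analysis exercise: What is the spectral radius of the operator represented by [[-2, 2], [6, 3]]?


For a 2x2 matrix, eigenvalues satisfy lambda^2 - (trace)*lambda + det = 0
trace = -2 + 3 = 1
det = -2*3 - 2*6 = -18
discriminant = 1^2 - 4*(-18) = 73
spectral radius = max |eigenvalue| = 4.7720

4.7720


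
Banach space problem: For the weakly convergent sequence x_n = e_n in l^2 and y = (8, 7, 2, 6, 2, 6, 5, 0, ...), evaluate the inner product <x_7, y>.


x_7 = e_7 is the standard basis vector with 1 in position 7.
<x_7, y> = y_7 = 5
As n -> infinity, <x_n, y> -> 0, confirming weak convergence of (x_n) to 0.

5


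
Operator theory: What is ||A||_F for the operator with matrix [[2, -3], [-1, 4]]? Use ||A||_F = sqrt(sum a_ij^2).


||A||_F^2 = sum a_ij^2
= 2^2 + (-3)^2 + (-1)^2 + 4^2
= 4 + 9 + 1 + 16 = 30
||A||_F = sqrt(30) = 5.4772

5.4772


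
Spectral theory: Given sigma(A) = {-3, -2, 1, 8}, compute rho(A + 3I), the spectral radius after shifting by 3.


Spectrum of A + 3I = {0, 1, 4, 11}
Spectral radius = max |lambda| over the shifted spectrum
= max(0, 1, 4, 11) = 11

11


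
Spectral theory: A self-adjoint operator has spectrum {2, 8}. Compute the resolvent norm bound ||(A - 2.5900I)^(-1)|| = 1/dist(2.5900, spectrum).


dist(2.5900, {2, 8}) = min(|2.5900 - 2|, |2.5900 - 8|)
= min(0.5900, 5.4100) = 0.5900
Resolvent bound = 1/0.5900 = 1.6949

1.6949


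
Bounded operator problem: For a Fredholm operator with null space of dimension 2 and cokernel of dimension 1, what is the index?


The Fredholm index is defined as ind(T) = dim(ker T) - dim(coker T)
= 2 - 1
= 1

1


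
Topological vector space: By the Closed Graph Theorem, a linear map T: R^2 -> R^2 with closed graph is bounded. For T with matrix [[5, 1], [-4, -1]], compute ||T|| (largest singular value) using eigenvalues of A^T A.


A^T A = [[41, 9], [9, 2]]
trace(A^T A) = 43, det(A^T A) = 1
discriminant = 43^2 - 4*1 = 1845
Largest eigenvalue of A^T A = (trace + sqrt(disc))/2 = 42.9767
||T|| = sqrt(42.9767) = 6.5557

6.5557


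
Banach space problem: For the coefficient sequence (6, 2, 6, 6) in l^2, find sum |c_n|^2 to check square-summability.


sum |c_n|^2 = 6^2 + 2^2 + 6^2 + 6^2
= 36 + 4 + 36 + 36
= 112

112


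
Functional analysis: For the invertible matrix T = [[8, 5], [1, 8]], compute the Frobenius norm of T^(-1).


det(T) = 8*8 - 5*1 = 59
T^(-1) = (1/59) * [[8, -5], [-1, 8]] = [[0.1356, -0.0847], [-0.0169, 0.1356]]
||T^(-1)||_F^2 = 0.1356^2 + (-0.0847)^2 + (-0.0169)^2 + 0.1356^2 = 0.0442
||T^(-1)||_F = sqrt(0.0442) = 0.2103

0.2103


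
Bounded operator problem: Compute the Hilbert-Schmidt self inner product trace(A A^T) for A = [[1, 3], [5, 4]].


trace(A * A^T) = sum of squares of all entries
= 1^2 + 3^2 + 5^2 + 4^2
= 1 + 9 + 25 + 16
= 51

51


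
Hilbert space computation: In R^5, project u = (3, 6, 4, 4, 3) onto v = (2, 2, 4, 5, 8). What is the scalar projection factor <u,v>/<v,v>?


Computing <u,v> = 3*2 + 6*2 + 4*4 + 4*5 + 3*8 = 78
Computing <v,v> = 2^2 + 2^2 + 4^2 + 5^2 + 8^2 = 113
Projection coefficient = 78/113 = 0.6903

0.6903


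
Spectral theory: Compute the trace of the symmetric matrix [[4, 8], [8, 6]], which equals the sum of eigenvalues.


For a self-adjoint (symmetric) matrix, the eigenvalues are real.
The sum of eigenvalues equals the trace of the matrix.
trace = 4 + 6 = 10

10


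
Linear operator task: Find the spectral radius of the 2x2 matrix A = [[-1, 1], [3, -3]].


For a 2x2 matrix, eigenvalues satisfy lambda^2 - (trace)*lambda + det = 0
trace = -1 + -3 = -4
det = -1*-3 - 1*3 = 0
discriminant = (-4)^2 - 4*(0) = 16
spectral radius = max |eigenvalue| = 4.0000

4.0000


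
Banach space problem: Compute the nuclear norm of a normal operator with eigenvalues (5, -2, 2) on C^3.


For a normal operator, singular values equal |eigenvalues|.
Trace norm = sum |lambda_i| = 5 + 2 + 2
= 9

9


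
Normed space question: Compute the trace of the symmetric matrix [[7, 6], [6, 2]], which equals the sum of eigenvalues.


For a self-adjoint (symmetric) matrix, the eigenvalues are real.
The sum of eigenvalues equals the trace of the matrix.
trace = 7 + 2 = 9

9


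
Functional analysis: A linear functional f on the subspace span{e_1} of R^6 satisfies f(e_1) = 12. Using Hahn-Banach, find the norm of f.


The norm of f is given by ||f|| = sup_{||x||=1} |f(x)|.
On span{e_1}, ||e_1|| = 1, so ||f|| = |f(e_1)| / ||e_1||
= |12| / 1 = 12.0000

12.0000


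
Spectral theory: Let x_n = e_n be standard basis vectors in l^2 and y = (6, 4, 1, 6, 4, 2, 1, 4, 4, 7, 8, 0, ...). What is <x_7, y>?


x_7 = e_7 is the standard basis vector with 1 in position 7.
<x_7, y> = y_7 = 1
As n -> infinity, <x_n, y> -> 0, confirming weak convergence of (x_n) to 0.

1


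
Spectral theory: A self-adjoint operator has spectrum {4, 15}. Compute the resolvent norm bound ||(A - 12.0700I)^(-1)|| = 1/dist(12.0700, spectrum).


dist(12.0700, {4, 15}) = min(|12.0700 - 4|, |12.0700 - 15|)
= min(8.0700, 2.9300) = 2.9300
Resolvent bound = 1/2.9300 = 0.3413

0.3413


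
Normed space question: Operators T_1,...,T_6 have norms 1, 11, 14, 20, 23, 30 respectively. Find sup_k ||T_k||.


By the Uniform Boundedness Principle, the supremum of norms is finite.
sup_k ||T_k|| = max(1, 11, 14, 20, 23, 30) = 30

30


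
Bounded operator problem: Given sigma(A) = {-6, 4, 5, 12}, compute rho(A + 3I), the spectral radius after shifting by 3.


Spectrum of A + 3I = {-3, 7, 8, 15}
Spectral radius = max |lambda| over the shifted spectrum
= max(3, 7, 8, 15) = 15

15


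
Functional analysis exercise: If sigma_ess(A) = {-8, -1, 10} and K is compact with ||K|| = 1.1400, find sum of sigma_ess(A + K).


By Weyl's theorem, the essential spectrum is invariant under compact perturbations.
sigma_ess(A + K) = sigma_ess(A) = {-8, -1, 10}
Sum = -8 + -1 + 10 = 1

1


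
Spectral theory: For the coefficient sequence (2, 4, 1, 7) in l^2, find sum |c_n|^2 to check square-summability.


sum |c_n|^2 = 2^2 + 4^2 + 1^2 + 7^2
= 4 + 16 + 1 + 49
= 70

70


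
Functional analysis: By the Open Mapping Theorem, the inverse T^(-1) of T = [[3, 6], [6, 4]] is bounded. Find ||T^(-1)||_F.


det(T) = 3*4 - 6*6 = -24
T^(-1) = (1/-24) * [[4, -6], [-6, 3]] = [[-0.1667, 0.2500], [0.2500, -0.1250]]
||T^(-1)||_F^2 = (-0.1667)^2 + 0.2500^2 + 0.2500^2 + (-0.1250)^2 = 0.1684
||T^(-1)||_F = sqrt(0.1684) = 0.4104

0.4104


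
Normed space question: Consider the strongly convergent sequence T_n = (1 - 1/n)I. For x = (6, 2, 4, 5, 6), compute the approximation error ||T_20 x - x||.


T_20 x - x = (1 - 1/20)x - x = -x/20
||x|| = sqrt(117) = 10.8167
||T_20 x - x|| = ||x||/20 = 10.8167/20 = 0.5408

0.5408


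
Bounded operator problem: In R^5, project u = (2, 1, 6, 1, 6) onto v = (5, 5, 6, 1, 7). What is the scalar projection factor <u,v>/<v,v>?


Computing <u,v> = 2*5 + 1*5 + 6*6 + 1*1 + 6*7 = 94
Computing <v,v> = 5^2 + 5^2 + 6^2 + 1^2 + 7^2 = 136
Projection coefficient = 94/136 = 0.6912

0.6912


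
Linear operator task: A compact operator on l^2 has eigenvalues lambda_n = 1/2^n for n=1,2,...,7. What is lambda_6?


The eigenvalue formula gives lambda_6 = 1/2^6
= 1/64
= 0.0156

0.0156


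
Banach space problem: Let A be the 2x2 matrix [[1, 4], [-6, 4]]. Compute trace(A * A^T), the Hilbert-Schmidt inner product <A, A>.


trace(A * A^T) = sum of squares of all entries
= 1^2 + 4^2 + (-6)^2 + 4^2
= 1 + 16 + 36 + 16
= 69

69


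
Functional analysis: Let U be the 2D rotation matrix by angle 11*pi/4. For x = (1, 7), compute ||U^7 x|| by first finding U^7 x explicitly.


U is a rotation by theta = 11*pi/4
U^7 = rotation by 7*theta = 77*pi/4 = 5*pi/4 (mod 2*pi)
cos(5*pi/4) = -0.7071, sin(5*pi/4) = -0.7071
U^7 x = (-0.7071 * 1 - -0.7071 * 7, -0.7071 * 1 + -0.7071 * 7)
= (4.2426, -5.6569)
||U^7 x|| = sqrt(4.2426^2 + (-5.6569)^2) = sqrt(50.0000) = 7.0711

7.0711


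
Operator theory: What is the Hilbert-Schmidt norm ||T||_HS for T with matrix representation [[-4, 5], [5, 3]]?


The Hilbert-Schmidt norm is sqrt(sum of squares of all entries).
Sum of squares = (-4)^2 + 5^2 + 5^2 + 3^2
= 16 + 25 + 25 + 9 = 75
||T||_HS = sqrt(75) = 8.6603

8.6603


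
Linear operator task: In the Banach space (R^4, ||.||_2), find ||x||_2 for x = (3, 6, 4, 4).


The l^2 norm = (sum |x_i|^2)^(1/2)
Sum of 2th powers = 9 + 36 + 16 + 16 = 77
||x||_2 = (77)^(1/2) = 8.7750

8.7750


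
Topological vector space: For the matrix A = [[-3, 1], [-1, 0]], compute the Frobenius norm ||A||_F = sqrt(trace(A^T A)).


||A||_F^2 = sum a_ij^2
= (-3)^2 + 1^2 + (-1)^2 + 0^2
= 9 + 1 + 1 + 0 = 11
||A||_F = sqrt(11) = 3.3166

3.3166


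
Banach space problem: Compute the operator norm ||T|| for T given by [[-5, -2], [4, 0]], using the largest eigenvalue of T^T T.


A^T A = [[41, 10], [10, 4]]
trace(A^T A) = 45, det(A^T A) = 64
discriminant = 45^2 - 4*64 = 1769
Largest eigenvalue of A^T A = (trace + sqrt(disc))/2 = 43.5297
||T|| = sqrt(43.5297) = 6.5977

6.5977


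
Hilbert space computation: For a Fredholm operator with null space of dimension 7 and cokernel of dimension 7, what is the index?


The Fredholm index is defined as ind(T) = dim(ker T) - dim(coker T)
= 7 - 7
= 0

0


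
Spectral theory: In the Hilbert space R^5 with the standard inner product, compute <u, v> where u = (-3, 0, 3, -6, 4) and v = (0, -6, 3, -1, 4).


Computing the standard inner product <u, v> = sum u_i * v_i
= -3*0 + 0*-6 + 3*3 + -6*-1 + 4*4
= 0 + 0 + 9 + 6 + 16
= 31

31


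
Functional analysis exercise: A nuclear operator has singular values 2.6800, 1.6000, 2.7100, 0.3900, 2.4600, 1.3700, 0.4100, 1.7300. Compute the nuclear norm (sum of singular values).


The nuclear norm is the sum of all singular values.
||T||_1 = 2.6800 + 1.6000 + 2.7100 + 0.3900 + 2.4600 + 1.3700 + 0.4100 + 1.7300
= 13.3500

13.3500


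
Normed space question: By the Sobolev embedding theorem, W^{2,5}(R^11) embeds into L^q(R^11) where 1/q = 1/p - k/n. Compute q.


Using the Sobolev embedding formula: 1/q = 1/p - k/n
1/q = 1/5 - 2/11 = 1/55
q = 1/(1/55) = 55

55.0000


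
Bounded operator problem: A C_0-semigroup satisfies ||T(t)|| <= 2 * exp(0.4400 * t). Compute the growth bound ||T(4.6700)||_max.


||T(4.6700)|| <= 2 * exp(0.4400 * 4.6700)
= 2 * exp(2.0548)
= 2 * 7.8053
= 15.6106

15.6106


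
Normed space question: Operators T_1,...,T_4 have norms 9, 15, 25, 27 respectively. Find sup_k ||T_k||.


By the Uniform Boundedness Principle, the supremum of norms is finite.
sup_k ||T_k|| = max(9, 15, 25, 27) = 27

27


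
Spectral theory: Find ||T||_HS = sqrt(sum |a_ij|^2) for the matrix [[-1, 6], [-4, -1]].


The Hilbert-Schmidt norm is sqrt(sum of squares of all entries).
Sum of squares = (-1)^2 + 6^2 + (-4)^2 + (-1)^2
= 1 + 36 + 16 + 1 = 54
||T||_HS = sqrt(54) = 7.3485

7.3485


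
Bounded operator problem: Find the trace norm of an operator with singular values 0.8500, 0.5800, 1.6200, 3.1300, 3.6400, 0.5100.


The nuclear norm is the sum of all singular values.
||T||_1 = 0.8500 + 0.5800 + 1.6200 + 3.1300 + 3.6400 + 0.5100
= 10.3300

10.3300


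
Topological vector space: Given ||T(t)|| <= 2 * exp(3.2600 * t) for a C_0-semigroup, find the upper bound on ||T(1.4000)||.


||T(1.4000)|| <= 2 * exp(3.2600 * 1.4000)
= 2 * exp(4.5640)
= 2 * 95.9666
= 191.9332

191.9332


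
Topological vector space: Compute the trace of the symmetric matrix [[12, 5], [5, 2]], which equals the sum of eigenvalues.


For a self-adjoint (symmetric) matrix, the eigenvalues are real.
The sum of eigenvalues equals the trace of the matrix.
trace = 12 + 2 = 14

14


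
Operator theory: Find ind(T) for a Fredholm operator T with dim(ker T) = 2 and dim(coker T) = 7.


The Fredholm index is defined as ind(T) = dim(ker T) - dim(coker T)
= 2 - 7
= -5

-5


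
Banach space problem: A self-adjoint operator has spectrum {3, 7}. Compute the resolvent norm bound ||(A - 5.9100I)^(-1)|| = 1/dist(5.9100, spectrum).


dist(5.9100, {3, 7}) = min(|5.9100 - 3|, |5.9100 - 7|)
= min(2.9100, 1.0900) = 1.0900
Resolvent bound = 1/1.0900 = 0.9174

0.9174


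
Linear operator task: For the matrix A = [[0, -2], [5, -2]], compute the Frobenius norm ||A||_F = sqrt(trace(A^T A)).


||A||_F^2 = sum a_ij^2
= 0^2 + (-2)^2 + 5^2 + (-2)^2
= 0 + 4 + 25 + 4 = 33
||A||_F = sqrt(33) = 5.7446

5.7446


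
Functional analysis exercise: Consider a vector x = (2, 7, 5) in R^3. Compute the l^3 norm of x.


The l^3 norm = (sum |x_i|^3)^(1/3)
Sum of 3th powers = 8 + 343 + 125 = 476
||x||_3 = (476)^(1/3) = 7.8079

7.8079


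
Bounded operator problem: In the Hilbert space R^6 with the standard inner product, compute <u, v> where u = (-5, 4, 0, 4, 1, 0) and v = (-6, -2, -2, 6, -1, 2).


Computing the standard inner product <u, v> = sum u_i * v_i
= -5*-6 + 4*-2 + 0*-2 + 4*6 + 1*-1 + 0*2
= 30 + -8 + 0 + 24 + -1 + 0
= 45

45


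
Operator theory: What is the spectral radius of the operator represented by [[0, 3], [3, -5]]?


For a 2x2 matrix, eigenvalues satisfy lambda^2 - (trace)*lambda + det = 0
trace = 0 + -5 = -5
det = 0*-5 - 3*3 = -9
discriminant = (-5)^2 - 4*(-9) = 61
spectral radius = max |eigenvalue| = 6.4051

6.4051


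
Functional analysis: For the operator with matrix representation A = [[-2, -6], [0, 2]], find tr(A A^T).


trace(A * A^T) = sum of squares of all entries
= (-2)^2 + (-6)^2 + 0^2 + 2^2
= 4 + 36 + 0 + 4
= 44

44


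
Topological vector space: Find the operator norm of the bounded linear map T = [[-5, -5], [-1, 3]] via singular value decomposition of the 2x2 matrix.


A^T A = [[26, 22], [22, 34]]
trace(A^T A) = 60, det(A^T A) = 400
discriminant = 60^2 - 4*400 = 2000
Largest eigenvalue of A^T A = (trace + sqrt(disc))/2 = 52.3607
||T|| = sqrt(52.3607) = 7.2361

7.2361


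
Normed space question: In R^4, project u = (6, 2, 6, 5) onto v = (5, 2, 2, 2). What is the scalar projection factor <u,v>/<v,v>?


Computing <u,v> = 6*5 + 2*2 + 6*2 + 5*2 = 56
Computing <v,v> = 5^2 + 2^2 + 2^2 + 2^2 = 37
Projection coefficient = 56/37 = 1.5135

1.5135


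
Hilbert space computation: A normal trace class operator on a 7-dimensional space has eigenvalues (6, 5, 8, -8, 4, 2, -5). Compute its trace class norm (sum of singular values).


For a normal operator, singular values equal |eigenvalues|.
Trace norm = sum |lambda_i| = 6 + 5 + 8 + 8 + 4 + 2 + 5
= 38

38


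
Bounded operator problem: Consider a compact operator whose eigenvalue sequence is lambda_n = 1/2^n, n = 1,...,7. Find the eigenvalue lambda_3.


The eigenvalue formula gives lambda_3 = 1/2^3
= 1/8
= 0.1250

0.1250


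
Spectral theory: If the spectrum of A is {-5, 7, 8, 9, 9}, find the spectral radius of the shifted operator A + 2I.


Spectrum of A + 2I = {-3, 9, 10, 11, 11}
Spectral radius = max |lambda| over the shifted spectrum
= max(3, 9, 10, 11, 11) = 11

11


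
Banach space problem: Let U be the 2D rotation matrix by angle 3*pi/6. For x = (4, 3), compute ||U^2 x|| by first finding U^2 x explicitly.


U is a rotation by theta = 3*pi/6
U^2 = rotation by 2*theta = 6*pi/6
cos(6*pi/6) = -1.0000, sin(6*pi/6) = 0.0000
U^2 x = (-1.0000 * 4 - 0.0000 * 3, 0.0000 * 4 + -1.0000 * 3)
= (-4.0000, -3.0000)
||U^2 x|| = sqrt((-4.0000)^2 + (-3.0000)^2) = sqrt(25.0000) = 5.0000

5.0000


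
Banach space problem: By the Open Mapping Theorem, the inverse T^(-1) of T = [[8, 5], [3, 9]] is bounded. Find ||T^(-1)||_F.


det(T) = 8*9 - 5*3 = 57
T^(-1) = (1/57) * [[9, -5], [-3, 8]] = [[0.1579, -0.0877], [-0.0526, 0.1404]]
||T^(-1)||_F^2 = 0.1579^2 + (-0.0877)^2 + (-0.0526)^2 + 0.1404^2 = 0.0551
||T^(-1)||_F = sqrt(0.0551) = 0.2347

0.2347


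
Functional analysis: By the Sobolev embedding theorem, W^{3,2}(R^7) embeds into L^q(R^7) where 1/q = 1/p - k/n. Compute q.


Using the Sobolev embedding formula: 1/q = 1/p - k/n
1/q = 1/2 - 3/7 = 1/14
q = 1/(1/14) = 14

14.0000


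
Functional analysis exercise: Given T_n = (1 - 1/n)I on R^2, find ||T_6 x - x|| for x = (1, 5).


T_6 x - x = (1 - 1/6)x - x = -x/6
||x|| = sqrt(26) = 5.0990
||T_6 x - x|| = ||x||/6 = 5.0990/6 = 0.8498

0.8498


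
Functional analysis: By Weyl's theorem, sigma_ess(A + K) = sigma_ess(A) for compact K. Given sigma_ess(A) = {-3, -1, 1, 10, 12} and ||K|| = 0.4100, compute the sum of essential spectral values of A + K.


By Weyl's theorem, the essential spectrum is invariant under compact perturbations.
sigma_ess(A + K) = sigma_ess(A) = {-3, -1, 1, 10, 12}
Sum = -3 + -1 + 1 + 10 + 12 = 19

19


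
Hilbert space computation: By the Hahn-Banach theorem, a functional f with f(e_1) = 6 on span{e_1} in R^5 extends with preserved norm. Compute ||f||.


The norm of f is given by ||f|| = sup_{||x||=1} |f(x)|.
On span{e_1}, ||e_1|| = 1, so ||f|| = |f(e_1)| / ||e_1||
= |6| / 1 = 6.0000

6.0000


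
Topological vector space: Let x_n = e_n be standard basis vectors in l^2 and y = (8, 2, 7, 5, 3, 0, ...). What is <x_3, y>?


x_3 = e_3 is the standard basis vector with 1 in position 3.
<x_3, y> = y_3 = 7
As n -> infinity, <x_n, y> -> 0, confirming weak convergence of (x_n) to 0.

7


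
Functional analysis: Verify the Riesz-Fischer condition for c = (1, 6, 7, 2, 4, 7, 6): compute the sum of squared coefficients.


sum |c_n|^2 = 1^2 + 6^2 + 7^2 + 2^2 + 4^2 + 7^2 + 6^2
= 1 + 36 + 49 + 4 + 16 + 49 + 36
= 191

191


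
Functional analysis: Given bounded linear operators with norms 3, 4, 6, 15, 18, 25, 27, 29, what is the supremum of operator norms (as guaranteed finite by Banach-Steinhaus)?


By the Uniform Boundedness Principle, the supremum of norms is finite.
sup_k ||T_k|| = max(3, 4, 6, 15, 18, 25, 27, 29) = 29

29


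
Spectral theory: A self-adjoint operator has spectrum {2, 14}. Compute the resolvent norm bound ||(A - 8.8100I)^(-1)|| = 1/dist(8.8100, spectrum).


dist(8.8100, {2, 14}) = min(|8.8100 - 2|, |8.8100 - 14|)
= min(6.8100, 5.1900) = 5.1900
Resolvent bound = 1/5.1900 = 0.1927

0.1927


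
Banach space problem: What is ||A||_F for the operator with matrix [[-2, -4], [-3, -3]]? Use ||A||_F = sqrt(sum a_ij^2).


||A||_F^2 = sum a_ij^2
= (-2)^2 + (-4)^2 + (-3)^2 + (-3)^2
= 4 + 16 + 9 + 9 = 38
||A||_F = sqrt(38) = 6.1644

6.1644


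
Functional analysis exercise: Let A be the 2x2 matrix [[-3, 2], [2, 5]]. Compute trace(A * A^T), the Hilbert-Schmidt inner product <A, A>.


trace(A * A^T) = sum of squares of all entries
= (-3)^2 + 2^2 + 2^2 + 5^2
= 9 + 4 + 4 + 25
= 42

42


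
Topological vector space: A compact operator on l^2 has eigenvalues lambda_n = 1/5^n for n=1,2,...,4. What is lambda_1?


The eigenvalue formula gives lambda_1 = 1/5^1
= 1/5
= 0.2000

0.2000


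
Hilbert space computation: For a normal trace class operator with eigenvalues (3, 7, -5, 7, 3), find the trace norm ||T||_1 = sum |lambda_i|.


For a normal operator, singular values equal |eigenvalues|.
Trace norm = sum |lambda_i| = 3 + 7 + 5 + 7 + 3
= 25

25


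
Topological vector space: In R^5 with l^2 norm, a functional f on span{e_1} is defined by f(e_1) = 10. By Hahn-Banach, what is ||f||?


The norm of f is given by ||f|| = sup_{||x||=1} |f(x)|.
On span{e_1}, ||e_1|| = 1, so ||f|| = |f(e_1)| / ||e_1||
= |10| / 1 = 10.0000

10.0000


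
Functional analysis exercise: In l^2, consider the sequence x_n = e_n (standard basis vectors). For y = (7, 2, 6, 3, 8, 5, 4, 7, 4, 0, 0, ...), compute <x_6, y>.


x_6 = e_6 is the standard basis vector with 1 in position 6.
<x_6, y> = y_6 = 5
As n -> infinity, <x_n, y> -> 0, confirming weak convergence of (x_n) to 0.

5


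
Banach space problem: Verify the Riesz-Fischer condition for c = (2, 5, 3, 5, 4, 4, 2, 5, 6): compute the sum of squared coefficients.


sum |c_n|^2 = 2^2 + 5^2 + 3^2 + 5^2 + 4^2 + 4^2 + 2^2 + 5^2 + 6^2
= 4 + 25 + 9 + 25 + 16 + 16 + 4 + 25 + 36
= 160

160


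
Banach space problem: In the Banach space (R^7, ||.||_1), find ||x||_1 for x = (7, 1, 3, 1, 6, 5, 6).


The l^1 norm equals the sum of absolute values of all components.
||x||_1 = 7 + 1 + 3 + 1 + 6 + 5 + 6
= 29

29.0000


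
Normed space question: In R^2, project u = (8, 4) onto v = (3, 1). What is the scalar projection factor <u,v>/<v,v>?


Computing <u,v> = 8*3 + 4*1 = 28
Computing <v,v> = 3^2 + 1^2 = 10
Projection coefficient = 28/10 = 2.8000

2.8000


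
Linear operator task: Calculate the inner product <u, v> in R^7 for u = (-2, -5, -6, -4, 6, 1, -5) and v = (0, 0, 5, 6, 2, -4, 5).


Computing the standard inner product <u, v> = sum u_i * v_i
= -2*0 + -5*0 + -6*5 + -4*6 + 6*2 + 1*-4 + -5*5
= 0 + 0 + -30 + -24 + 12 + -4 + -25
= -71

-71


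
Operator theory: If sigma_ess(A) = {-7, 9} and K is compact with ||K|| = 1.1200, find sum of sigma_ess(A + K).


By Weyl's theorem, the essential spectrum is invariant under compact perturbations.
sigma_ess(A + K) = sigma_ess(A) = {-7, 9}
Sum = -7 + 9 = 2

2


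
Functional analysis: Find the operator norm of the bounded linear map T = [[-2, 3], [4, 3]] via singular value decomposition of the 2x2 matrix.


A^T A = [[20, 6], [6, 18]]
trace(A^T A) = 38, det(A^T A) = 324
discriminant = 38^2 - 4*324 = 148
Largest eigenvalue of A^T A = (trace + sqrt(disc))/2 = 25.0828
||T|| = sqrt(25.0828) = 5.0083

5.0083


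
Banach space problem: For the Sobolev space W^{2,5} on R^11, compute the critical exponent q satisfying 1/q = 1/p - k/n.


Using the Sobolev embedding formula: 1/q = 1/p - k/n
1/q = 1/5 - 2/11 = 1/55
q = 1/(1/55) = 55

55.0000


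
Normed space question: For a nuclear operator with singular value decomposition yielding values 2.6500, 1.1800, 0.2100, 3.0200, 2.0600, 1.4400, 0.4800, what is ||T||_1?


The nuclear norm is the sum of all singular values.
||T||_1 = 2.6500 + 1.1800 + 0.2100 + 3.0200 + 2.0600 + 1.4400 + 0.4800
= 11.0400

11.0400


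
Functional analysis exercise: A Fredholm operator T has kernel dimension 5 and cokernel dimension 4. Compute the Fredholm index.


The Fredholm index is defined as ind(T) = dim(ker T) - dim(coker T)
= 5 - 4
= 1

1


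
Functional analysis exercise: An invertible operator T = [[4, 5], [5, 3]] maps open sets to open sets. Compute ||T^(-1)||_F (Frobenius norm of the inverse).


det(T) = 4*3 - 5*5 = -13
T^(-1) = (1/-13) * [[3, -5], [-5, 4]] = [[-0.2308, 0.3846], [0.3846, -0.3077]]
||T^(-1)||_F^2 = (-0.2308)^2 + 0.3846^2 + 0.3846^2 + (-0.3077)^2 = 0.4438
||T^(-1)||_F = sqrt(0.4438) = 0.6662

0.6662


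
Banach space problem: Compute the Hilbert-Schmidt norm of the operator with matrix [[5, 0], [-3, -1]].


The Hilbert-Schmidt norm is sqrt(sum of squares of all entries).
Sum of squares = 5^2 + 0^2 + (-3)^2 + (-1)^2
= 25 + 0 + 9 + 1 = 35
||T||_HS = sqrt(35) = 5.9161

5.9161


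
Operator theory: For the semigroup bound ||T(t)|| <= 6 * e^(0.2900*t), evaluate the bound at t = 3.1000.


||T(3.1000)|| <= 6 * exp(0.2900 * 3.1000)
= 6 * exp(0.8990)
= 6 * 2.4571
= 14.7429

14.7429


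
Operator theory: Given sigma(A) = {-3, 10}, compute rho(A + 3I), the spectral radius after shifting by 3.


Spectrum of A + 3I = {0, 13}
Spectral radius = max |lambda| over the shifted spectrum
= max(0, 13) = 13

13


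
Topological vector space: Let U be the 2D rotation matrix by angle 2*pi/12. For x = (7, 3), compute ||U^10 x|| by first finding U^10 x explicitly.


U is a rotation by theta = 2*pi/12
U^10 = rotation by 10*theta = 20*pi/12
cos(20*pi/12) = 0.5000, sin(20*pi/12) = -0.8660
U^10 x = (0.5000 * 7 - -0.8660 * 3, -0.8660 * 7 + 0.5000 * 3)
= (6.0981, -4.5622)
||U^10 x|| = sqrt(6.0981^2 + (-4.5622)^2) = sqrt(58.0000) = 7.6158

7.6158


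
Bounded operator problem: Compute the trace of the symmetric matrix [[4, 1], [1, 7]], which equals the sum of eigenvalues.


For a self-adjoint (symmetric) matrix, the eigenvalues are real.
The sum of eigenvalues equals the trace of the matrix.
trace = 4 + 7 = 11

11


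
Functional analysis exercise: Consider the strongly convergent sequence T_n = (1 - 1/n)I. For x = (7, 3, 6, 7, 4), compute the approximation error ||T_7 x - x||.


T_7 x - x = (1 - 1/7)x - x = -x/7
||x|| = sqrt(159) = 12.6095
||T_7 x - x|| = ||x||/7 = 12.6095/7 = 1.8014

1.8014


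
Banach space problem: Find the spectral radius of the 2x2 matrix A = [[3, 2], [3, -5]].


For a 2x2 matrix, eigenvalues satisfy lambda^2 - (trace)*lambda + det = 0
trace = 3 + -5 = -2
det = 3*-5 - 2*3 = -21
discriminant = (-2)^2 - 4*(-21) = 88
spectral radius = max |eigenvalue| = 5.6904

5.6904


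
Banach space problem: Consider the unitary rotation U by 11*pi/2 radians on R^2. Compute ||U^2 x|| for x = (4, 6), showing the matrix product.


U is a rotation by theta = 11*pi/2
U^2 = rotation by 2*theta = 22*pi/2 = 2*pi/2 (mod 2*pi)
cos(2*pi/2) = -1.0000, sin(2*pi/2) = 0.0000
U^2 x = (-1.0000 * 4 - 0.0000 * 6, 0.0000 * 4 + -1.0000 * 6)
= (-4.0000, -6.0000)
||U^2 x|| = sqrt((-4.0000)^2 + (-6.0000)^2) = sqrt(52.0000) = 7.2111

7.2111


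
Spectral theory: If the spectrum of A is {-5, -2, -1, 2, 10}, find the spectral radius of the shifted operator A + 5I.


Spectrum of A + 5I = {0, 3, 4, 7, 15}
Spectral radius = max |lambda| over the shifted spectrum
= max(0, 3, 4, 7, 15) = 15

15


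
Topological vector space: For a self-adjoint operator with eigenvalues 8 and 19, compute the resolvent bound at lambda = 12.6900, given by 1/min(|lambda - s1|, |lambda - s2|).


dist(12.6900, {8, 19}) = min(|12.6900 - 8|, |12.6900 - 19|)
= min(4.6900, 6.3100) = 4.6900
Resolvent bound = 1/4.6900 = 0.2132

0.2132


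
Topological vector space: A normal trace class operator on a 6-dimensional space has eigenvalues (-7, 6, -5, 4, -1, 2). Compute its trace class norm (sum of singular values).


For a normal operator, singular values equal |eigenvalues|.
Trace norm = sum |lambda_i| = 7 + 6 + 5 + 4 + 1 + 2
= 25

25


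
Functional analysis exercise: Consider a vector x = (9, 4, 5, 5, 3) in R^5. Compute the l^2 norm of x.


The l^2 norm = (sum |x_i|^2)^(1/2)
Sum of 2th powers = 81 + 16 + 25 + 25 + 9 = 156
||x||_2 = (156)^(1/2) = 12.4900

12.4900


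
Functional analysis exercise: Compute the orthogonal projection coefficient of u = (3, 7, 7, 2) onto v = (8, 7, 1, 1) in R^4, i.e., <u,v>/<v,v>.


Computing <u,v> = 3*8 + 7*7 + 7*1 + 2*1 = 82
Computing <v,v> = 8^2 + 7^2 + 1^2 + 1^2 = 115
Projection coefficient = 82/115 = 0.7130

0.7130


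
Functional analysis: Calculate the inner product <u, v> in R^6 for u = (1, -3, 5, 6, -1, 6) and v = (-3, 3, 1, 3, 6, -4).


Computing the standard inner product <u, v> = sum u_i * v_i
= 1*-3 + -3*3 + 5*1 + 6*3 + -1*6 + 6*-4
= -3 + -9 + 5 + 18 + -6 + -24
= -19

-19


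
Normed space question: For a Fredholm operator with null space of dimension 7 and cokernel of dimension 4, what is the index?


The Fredholm index is defined as ind(T) = dim(ker T) - dim(coker T)
= 7 - 4
= 3

3


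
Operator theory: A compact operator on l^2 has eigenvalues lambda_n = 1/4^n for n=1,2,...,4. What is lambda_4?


The eigenvalue formula gives lambda_4 = 1/4^4
= 1/256
= 0.0039

0.0039


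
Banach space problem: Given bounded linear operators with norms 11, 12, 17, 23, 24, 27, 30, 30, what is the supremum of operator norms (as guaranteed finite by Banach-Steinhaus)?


By the Uniform Boundedness Principle, the supremum of norms is finite.
sup_k ||T_k|| = max(11, 12, 17, 23, 24, 27, 30, 30) = 30

30


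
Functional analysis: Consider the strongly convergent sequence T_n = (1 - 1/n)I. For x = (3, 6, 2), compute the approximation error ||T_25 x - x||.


T_25 x - x = (1 - 1/25)x - x = -x/25
||x|| = sqrt(49) = 7.0000
||T_25 x - x|| = ||x||/25 = 7.0000/25 = 0.2800

0.2800


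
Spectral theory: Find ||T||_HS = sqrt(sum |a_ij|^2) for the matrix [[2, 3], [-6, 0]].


The Hilbert-Schmidt norm is sqrt(sum of squares of all entries).
Sum of squares = 2^2 + 3^2 + (-6)^2 + 0^2
= 4 + 9 + 36 + 0 = 49
||T||_HS = sqrt(49) = 7.0000

7.0000


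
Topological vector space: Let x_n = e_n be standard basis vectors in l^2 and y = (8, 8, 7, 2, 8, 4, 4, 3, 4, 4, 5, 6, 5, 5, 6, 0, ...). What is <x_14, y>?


x_14 = e_14 is the standard basis vector with 1 in position 14.
<x_14, y> = y_14 = 5
As n -> infinity, <x_n, y> -> 0, confirming weak convergence of (x_n) to 0.

5


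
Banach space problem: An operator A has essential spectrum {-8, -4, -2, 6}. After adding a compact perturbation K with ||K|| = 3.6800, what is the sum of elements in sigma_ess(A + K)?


By Weyl's theorem, the essential spectrum is invariant under compact perturbations.
sigma_ess(A + K) = sigma_ess(A) = {-8, -4, -2, 6}
Sum = -8 + -4 + -2 + 6 = -8

-8


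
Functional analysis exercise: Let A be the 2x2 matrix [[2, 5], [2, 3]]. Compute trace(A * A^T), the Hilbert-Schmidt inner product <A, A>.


trace(A * A^T) = sum of squares of all entries
= 2^2 + 5^2 + 2^2 + 3^2
= 4 + 25 + 4 + 9
= 42

42


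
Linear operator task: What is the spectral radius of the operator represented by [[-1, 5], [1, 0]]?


For a 2x2 matrix, eigenvalues satisfy lambda^2 - (trace)*lambda + det = 0
trace = -1 + 0 = -1
det = -1*0 - 5*1 = -5
discriminant = (-1)^2 - 4*(-5) = 21
spectral radius = max |eigenvalue| = 2.7913

2.7913


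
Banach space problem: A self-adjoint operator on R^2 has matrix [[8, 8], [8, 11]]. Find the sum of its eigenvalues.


For a self-adjoint (symmetric) matrix, the eigenvalues are real.
The sum of eigenvalues equals the trace of the matrix.
trace = 8 + 11 = 19

19


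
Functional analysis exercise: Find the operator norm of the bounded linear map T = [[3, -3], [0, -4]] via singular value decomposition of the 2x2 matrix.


A^T A = [[9, -9], [-9, 25]]
trace(A^T A) = 34, det(A^T A) = 144
discriminant = 34^2 - 4*144 = 580
Largest eigenvalue of A^T A = (trace + sqrt(disc))/2 = 29.0416
||T|| = sqrt(29.0416) = 5.3890

5.3890


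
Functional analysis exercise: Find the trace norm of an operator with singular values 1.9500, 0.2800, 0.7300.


The nuclear norm is the sum of all singular values.
||T||_1 = 1.9500 + 0.2800 + 0.7300
= 2.9600

2.9600


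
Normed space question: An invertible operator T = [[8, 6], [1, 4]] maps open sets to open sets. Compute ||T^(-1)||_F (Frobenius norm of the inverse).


det(T) = 8*4 - 6*1 = 26
T^(-1) = (1/26) * [[4, -6], [-1, 8]] = [[0.1538, -0.2308], [-0.0385, 0.3077]]
||T^(-1)||_F^2 = 0.1538^2 + (-0.2308)^2 + (-0.0385)^2 + 0.3077^2 = 0.1731
||T^(-1)||_F = sqrt(0.1731) = 0.4160

0.4160


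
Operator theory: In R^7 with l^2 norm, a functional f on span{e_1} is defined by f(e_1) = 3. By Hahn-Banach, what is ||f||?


The norm of f is given by ||f|| = sup_{||x||=1} |f(x)|.
On span{e_1}, ||e_1|| = 1, so ||f|| = |f(e_1)| / ||e_1||
= |3| / 1 = 3.0000

3.0000


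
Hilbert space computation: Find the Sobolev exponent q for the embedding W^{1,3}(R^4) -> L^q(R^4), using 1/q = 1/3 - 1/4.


Using the Sobolev embedding formula: 1/q = 1/p - k/n
1/q = 1/3 - 1/4 = 1/12
q = 1/(1/12) = 12

12.0000


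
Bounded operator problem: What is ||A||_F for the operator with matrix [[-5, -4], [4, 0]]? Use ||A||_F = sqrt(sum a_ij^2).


||A||_F^2 = sum a_ij^2
= (-5)^2 + (-4)^2 + 4^2 + 0^2
= 25 + 16 + 16 + 0 = 57
||A||_F = sqrt(57) = 7.5498

7.5498


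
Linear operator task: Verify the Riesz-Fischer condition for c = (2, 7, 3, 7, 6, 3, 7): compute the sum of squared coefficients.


sum |c_n|^2 = 2^2 + 7^2 + 3^2 + 7^2 + 6^2 + 3^2 + 7^2
= 4 + 49 + 9 + 49 + 36 + 9 + 49
= 205

205


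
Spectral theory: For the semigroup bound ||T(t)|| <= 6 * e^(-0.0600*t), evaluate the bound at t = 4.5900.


||T(4.5900)|| <= 6 * exp(-0.0600 * 4.5900)
= 6 * exp(-0.2754)
= 6 * 0.7593
= 4.5556

4.5556


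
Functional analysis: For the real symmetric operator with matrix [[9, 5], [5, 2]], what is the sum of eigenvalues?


For a self-adjoint (symmetric) matrix, the eigenvalues are real.
The sum of eigenvalues equals the trace of the matrix.
trace = 9 + 2 = 11

11


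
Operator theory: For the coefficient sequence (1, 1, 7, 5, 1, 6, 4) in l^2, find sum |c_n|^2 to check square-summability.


sum |c_n|^2 = 1^2 + 1^2 + 7^2 + 5^2 + 1^2 + 6^2 + 4^2
= 1 + 1 + 49 + 25 + 1 + 36 + 16
= 129

129


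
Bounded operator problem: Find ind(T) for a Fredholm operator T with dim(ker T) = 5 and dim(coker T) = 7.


The Fredholm index is defined as ind(T) = dim(ker T) - dim(coker T)
= 5 - 7
= -2

-2


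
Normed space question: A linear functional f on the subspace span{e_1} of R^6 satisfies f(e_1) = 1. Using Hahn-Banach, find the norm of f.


The norm of f is given by ||f|| = sup_{||x||=1} |f(x)|.
On span{e_1}, ||e_1|| = 1, so ||f|| = |f(e_1)| / ||e_1||
= |1| / 1 = 1.0000

1.0000


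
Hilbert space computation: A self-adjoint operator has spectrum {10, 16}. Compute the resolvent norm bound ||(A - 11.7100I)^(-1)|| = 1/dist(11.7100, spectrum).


dist(11.7100, {10, 16}) = min(|11.7100 - 10|, |11.7100 - 16|)
= min(1.7100, 4.2900) = 1.7100
Resolvent bound = 1/1.7100 = 0.5848

0.5848


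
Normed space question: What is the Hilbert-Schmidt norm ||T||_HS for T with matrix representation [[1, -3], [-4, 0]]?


The Hilbert-Schmidt norm is sqrt(sum of squares of all entries).
Sum of squares = 1^2 + (-3)^2 + (-4)^2 + 0^2
= 1 + 9 + 16 + 0 = 26
||T||_HS = sqrt(26) = 5.0990

5.0990


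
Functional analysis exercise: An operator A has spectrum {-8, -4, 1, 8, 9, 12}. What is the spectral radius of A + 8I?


Spectrum of A + 8I = {0, 4, 9, 16, 17, 20}
Spectral radius = max |lambda| over the shifted spectrum
= max(0, 4, 9, 16, 17, 20) = 20

20


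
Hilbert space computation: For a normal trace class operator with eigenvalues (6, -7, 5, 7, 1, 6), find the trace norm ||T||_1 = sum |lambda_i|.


For a normal operator, singular values equal |eigenvalues|.
Trace norm = sum |lambda_i| = 6 + 7 + 5 + 7 + 1 + 6
= 32

32


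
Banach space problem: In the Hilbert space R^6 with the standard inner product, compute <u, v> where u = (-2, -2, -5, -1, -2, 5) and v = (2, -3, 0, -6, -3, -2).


Computing the standard inner product <u, v> = sum u_i * v_i
= -2*2 + -2*-3 + -5*0 + -1*-6 + -2*-3 + 5*-2
= -4 + 6 + 0 + 6 + 6 + -10
= 4

4


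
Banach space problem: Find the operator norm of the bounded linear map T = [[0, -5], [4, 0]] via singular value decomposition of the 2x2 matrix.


A^T A = [[16, 0], [0, 25]]
trace(A^T A) = 41, det(A^T A) = 400
discriminant = 41^2 - 4*400 = 81
Largest eigenvalue of A^T A = (trace + sqrt(disc))/2 = 25.0000
||T|| = sqrt(25.0000) = 5.0000

5.0000


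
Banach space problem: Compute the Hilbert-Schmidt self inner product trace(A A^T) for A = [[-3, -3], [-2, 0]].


trace(A * A^T) = sum of squares of all entries
= (-3)^2 + (-3)^2 + (-2)^2 + 0^2
= 9 + 9 + 4 + 0
= 22

22


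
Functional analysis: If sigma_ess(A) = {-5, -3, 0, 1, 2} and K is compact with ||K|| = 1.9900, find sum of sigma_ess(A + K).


By Weyl's theorem, the essential spectrum is invariant under compact perturbations.
sigma_ess(A + K) = sigma_ess(A) = {-5, -3, 0, 1, 2}
Sum = -5 + -3 + 0 + 1 + 2 = -5

-5


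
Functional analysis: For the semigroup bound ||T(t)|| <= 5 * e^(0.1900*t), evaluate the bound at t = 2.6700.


||T(2.6700)|| <= 5 * exp(0.1900 * 2.6700)
= 5 * exp(0.5073)
= 5 * 1.6608
= 8.3040

8.3040


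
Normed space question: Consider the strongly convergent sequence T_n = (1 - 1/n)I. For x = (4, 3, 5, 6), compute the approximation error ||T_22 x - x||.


T_22 x - x = (1 - 1/22)x - x = -x/22
||x|| = sqrt(86) = 9.2736
||T_22 x - x|| = ||x||/22 = 9.2736/22 = 0.4215

0.4215


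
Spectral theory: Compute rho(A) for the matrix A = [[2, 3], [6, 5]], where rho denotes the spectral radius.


For a 2x2 matrix, eigenvalues satisfy lambda^2 - (trace)*lambda + det = 0
trace = 2 + 5 = 7
det = 2*5 - 3*6 = -8
discriminant = 7^2 - 4*(-8) = 81
spectral radius = max |eigenvalue| = 8.0000

8.0000


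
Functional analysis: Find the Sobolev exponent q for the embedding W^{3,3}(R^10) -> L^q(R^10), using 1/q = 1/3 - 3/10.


Using the Sobolev embedding formula: 1/q = 1/p - k/n
1/q = 1/3 - 3/10 = 1/30
q = 1/(1/30) = 30

30.0000


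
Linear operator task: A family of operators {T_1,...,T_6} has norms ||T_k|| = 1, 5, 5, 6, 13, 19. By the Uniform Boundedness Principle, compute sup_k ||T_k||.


By the Uniform Boundedness Principle, the supremum of norms is finite.
sup_k ||T_k|| = max(1, 5, 5, 6, 13, 19) = 19

19


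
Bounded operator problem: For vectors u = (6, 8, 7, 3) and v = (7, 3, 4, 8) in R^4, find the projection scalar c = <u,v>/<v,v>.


Computing <u,v> = 6*7 + 8*3 + 7*4 + 3*8 = 118
Computing <v,v> = 7^2 + 3^2 + 4^2 + 8^2 = 138
Projection coefficient = 118/138 = 0.8551

0.8551


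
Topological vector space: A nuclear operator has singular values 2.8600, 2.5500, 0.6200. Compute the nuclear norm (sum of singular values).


The nuclear norm is the sum of all singular values.
||T||_1 = 2.8600 + 2.5500 + 0.6200
= 6.0300

6.0300


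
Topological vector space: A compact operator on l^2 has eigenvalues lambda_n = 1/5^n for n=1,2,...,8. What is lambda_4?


The eigenvalue formula gives lambda_4 = 1/5^4
= 1/625
= 0.0016

0.0016


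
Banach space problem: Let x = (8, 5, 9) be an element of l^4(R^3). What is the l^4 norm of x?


The l^4 norm = (sum |x_i|^4)^(1/4)
Sum of 4th powers = 4096 + 625 + 6561 = 11282
||x||_4 = (11282)^(1/4) = 10.3062

10.3062


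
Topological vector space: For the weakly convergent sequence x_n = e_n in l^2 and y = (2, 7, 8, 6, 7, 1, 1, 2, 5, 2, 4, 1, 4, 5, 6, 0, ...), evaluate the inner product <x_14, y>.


x_14 = e_14 is the standard basis vector with 1 in position 14.
<x_14, y> = y_14 = 5
As n -> infinity, <x_n, y> -> 0, confirming weak convergence of (x_n) to 0.

5


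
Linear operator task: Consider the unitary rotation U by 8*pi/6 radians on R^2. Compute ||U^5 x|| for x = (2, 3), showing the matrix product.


U is a rotation by theta = 8*pi/6
U^5 = rotation by 5*theta = 40*pi/6 = 4*pi/6 (mod 2*pi)
cos(4*pi/6) = -0.5000, sin(4*pi/6) = 0.8660
U^5 x = (-0.5000 * 2 - 0.8660 * 3, 0.8660 * 2 + -0.5000 * 3)
= (-3.5981, 0.2321)
||U^5 x|| = sqrt((-3.5981)^2 + 0.2321^2) = sqrt(13.0000) = 3.6056

3.6056


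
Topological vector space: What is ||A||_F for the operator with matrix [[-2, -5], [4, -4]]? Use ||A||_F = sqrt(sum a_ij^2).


||A||_F^2 = sum a_ij^2
= (-2)^2 + (-5)^2 + 4^2 + (-4)^2
= 4 + 25 + 16 + 16 = 61
||A||_F = sqrt(61) = 7.8102

7.8102
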